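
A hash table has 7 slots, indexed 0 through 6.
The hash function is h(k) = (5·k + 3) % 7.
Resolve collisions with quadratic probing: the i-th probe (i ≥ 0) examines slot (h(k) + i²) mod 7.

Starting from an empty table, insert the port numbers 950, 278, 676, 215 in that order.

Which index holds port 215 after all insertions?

4

950: h=0 -> slot 0
278: h=0, probe 0,1 -> slot 1
676: h=2 -> slot 2
215: h=0, probe 0,1,4 -> slot 4
Table: [950, 278, 676, _, 215, _, _]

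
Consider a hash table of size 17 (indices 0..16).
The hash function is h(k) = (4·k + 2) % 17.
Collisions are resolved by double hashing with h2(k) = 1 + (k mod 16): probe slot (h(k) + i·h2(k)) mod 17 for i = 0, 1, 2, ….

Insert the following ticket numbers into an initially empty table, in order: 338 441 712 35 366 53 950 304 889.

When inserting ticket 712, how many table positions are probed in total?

2

338 hashes to 11; slot 11 is free → place at 11.
441 hashes to 15; slot 15 is free → place at 15.
712 hashes to 11, h2=9; 11 taken → place at 3.
35 hashes to 6; slot 6 is free → place at 6.
366 hashes to 4; slot 4 is free → place at 4.
53 hashes to 10; slot 10 is free → place at 10.
950 hashes to 11, h2=7; 11 taken → place at 1.
304 hashes to 11, h2=1; 11 taken → place at 12.
889 hashes to 5; slot 5 is free → place at 5.
Table: [-, 950, -, 712, 366, 889, 35, -, -, -, 53, 338, 304, -, -, 441, -]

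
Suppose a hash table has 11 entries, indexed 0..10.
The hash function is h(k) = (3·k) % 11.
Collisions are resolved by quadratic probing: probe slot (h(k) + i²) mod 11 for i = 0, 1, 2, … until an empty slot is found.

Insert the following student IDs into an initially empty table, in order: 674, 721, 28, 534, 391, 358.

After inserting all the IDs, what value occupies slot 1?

Insert 674: h=9, slot 9 empty → index 9.
Insert 721: h=7, slot 7 empty → index 7.
Insert 28: h=7, slot 7 occupied → index 8.
Insert 534: h=7, slots 7,8 occupied → index 0.
Insert 391: h=7, slots 7,8,0 occupied → index 5.
Insert 358: h=7, slots 7,8,0,5 occupied → index 1.
Table: [534, 358, _, _, _, 391, _, 721, 28, 674, _]

358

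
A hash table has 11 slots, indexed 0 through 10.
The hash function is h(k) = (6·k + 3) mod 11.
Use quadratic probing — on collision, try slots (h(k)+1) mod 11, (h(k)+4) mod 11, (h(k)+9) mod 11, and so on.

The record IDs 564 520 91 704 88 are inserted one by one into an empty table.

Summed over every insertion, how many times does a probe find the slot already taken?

6

564 hashes to 10; slot 10 is free -> place at 10.
520 hashes to 10; 10 taken -> place at 0.
91 hashes to 10; 10,0 taken -> place at 3.
704 hashes to 3; 3 taken -> place at 4.
88 hashes to 3; 3,4 taken -> place at 7.
Table: [520, _, _, 91, 704, _, _, 88, _, _, 564]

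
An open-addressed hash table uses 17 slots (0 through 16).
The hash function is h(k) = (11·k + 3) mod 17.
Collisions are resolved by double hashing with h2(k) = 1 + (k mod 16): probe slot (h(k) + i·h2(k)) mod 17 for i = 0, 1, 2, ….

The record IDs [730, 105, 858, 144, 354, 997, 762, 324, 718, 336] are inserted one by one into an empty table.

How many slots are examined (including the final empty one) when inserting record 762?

2

730: h=9 → slot 9
105: h=2 → slot 2
858: h=6 → slot 6
144: h=6, h2=1, probe 6,7 → slot 7
354: h=4 → slot 4
997: h=5 → slot 5
762: h=4, h2=11, probe 4,15 → slot 15
324: h=14 → slot 14
718: h=13 → slot 13
336: h=10 → slot 10
Table: [∅, ∅, 105, ∅, 354, 997, 858, 144, ∅, 730, 336, ∅, ∅, 718, 324, 762, ∅]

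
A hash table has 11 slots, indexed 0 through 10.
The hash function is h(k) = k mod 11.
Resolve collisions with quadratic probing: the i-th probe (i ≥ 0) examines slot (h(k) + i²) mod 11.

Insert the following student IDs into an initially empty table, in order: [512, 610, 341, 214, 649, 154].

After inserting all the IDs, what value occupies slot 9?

214

512 hashes to 6; slot 6 is free -> place at 6.
610 hashes to 5; slot 5 is free -> place at 5.
341 hashes to 0; slot 0 is free -> place at 0.
214 hashes to 5; 5,6 taken -> place at 9.
649 hashes to 0; 0 taken -> place at 1.
154 hashes to 0; 0,1 taken -> place at 4.
Table: [341, 649, -, -, 154, 610, 512, -, -, 214, -]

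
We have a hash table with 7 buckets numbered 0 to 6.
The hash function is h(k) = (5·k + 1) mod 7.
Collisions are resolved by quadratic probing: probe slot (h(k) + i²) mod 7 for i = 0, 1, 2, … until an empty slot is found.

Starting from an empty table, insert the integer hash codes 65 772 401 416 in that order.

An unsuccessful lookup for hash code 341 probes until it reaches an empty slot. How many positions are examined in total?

2

Insert 65: h=4, slot 4 empty -> index 4.
Insert 772: h=4, slot 4 occupied -> index 5.
Insert 401: h=4, slots 4,5 occupied -> index 1.
Insert 416: h=2, slot 2 empty -> index 2.
Table: [_, 401, 416, _, 65, 772, _]
Lookup 341: h=5, probe 5,6 → slot 6 empty, not found.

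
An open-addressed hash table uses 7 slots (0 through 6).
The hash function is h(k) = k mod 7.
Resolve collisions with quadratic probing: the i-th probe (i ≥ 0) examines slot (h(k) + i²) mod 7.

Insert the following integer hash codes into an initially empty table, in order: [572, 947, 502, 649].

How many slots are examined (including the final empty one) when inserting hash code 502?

2

572: h=5 -> slot 5
947: h=2 -> slot 2
502: h=5, probe 5,6 -> slot 6
649: h=5, probe 5,6,2,0 -> slot 0
Table: [649, _, 947, _, _, 572, 502]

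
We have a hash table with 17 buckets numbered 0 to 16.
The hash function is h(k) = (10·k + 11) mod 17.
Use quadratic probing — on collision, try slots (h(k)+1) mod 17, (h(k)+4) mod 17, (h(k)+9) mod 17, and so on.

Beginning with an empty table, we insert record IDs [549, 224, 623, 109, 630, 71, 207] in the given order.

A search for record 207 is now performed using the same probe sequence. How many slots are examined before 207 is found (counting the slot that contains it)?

549 hashes to 10; slot 10 is free -> place at 10.
224 hashes to 7; slot 7 is free -> place at 7.
623 hashes to 2; slot 2 is free -> place at 2.
109 hashes to 13; slot 13 is free -> place at 13.
630 hashes to 4; slot 4 is free -> place at 4.
71 hashes to 7; 7 taken -> place at 8.
207 hashes to 7; 7,8 taken -> place at 11.
Table: [., ., 623, ., 630, ., ., 224, 71, ., 549, 207, ., 109, ., ., .]
Lookup 207: h=7, probe 7,8,11 → found at 11.

3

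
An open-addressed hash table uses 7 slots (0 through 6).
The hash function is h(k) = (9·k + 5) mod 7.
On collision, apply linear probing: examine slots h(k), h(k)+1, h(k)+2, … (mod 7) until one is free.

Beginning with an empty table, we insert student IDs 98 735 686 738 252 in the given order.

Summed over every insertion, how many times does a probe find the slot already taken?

6

98: h=5 -> slot 5
735: h=5, probe 5,6 -> slot 6
686: h=5, probe 5,6,0 -> slot 0
738: h=4 -> slot 4
252: h=5, probe 5,6,0,1 -> slot 1
Table: [686, 252, ., ., 738, 98, 735]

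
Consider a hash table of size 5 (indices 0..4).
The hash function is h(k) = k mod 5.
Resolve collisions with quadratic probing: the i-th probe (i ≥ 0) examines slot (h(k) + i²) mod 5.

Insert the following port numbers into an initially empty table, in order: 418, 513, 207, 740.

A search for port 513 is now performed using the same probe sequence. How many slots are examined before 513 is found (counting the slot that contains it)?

Insert 418: h=3, slot 3 empty -> index 3.
Insert 513: h=3, slot 3 occupied -> index 4.
Insert 207: h=2, slot 2 empty -> index 2.
Insert 740: h=0, slot 0 empty -> index 0.
Table: [740, —, 207, 418, 513]
Lookup 513: h=3, probe 3,4 → found at 4.

2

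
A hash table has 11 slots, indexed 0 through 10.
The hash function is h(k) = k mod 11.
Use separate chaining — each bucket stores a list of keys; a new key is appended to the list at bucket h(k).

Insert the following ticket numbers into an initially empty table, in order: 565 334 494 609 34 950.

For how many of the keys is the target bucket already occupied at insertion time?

565 → bucket 4
334 → bucket 4 (collision)
494 → bucket 10
609 → bucket 4 (collision)
34 → bucket 1
950 → bucket 4 (collision)
Final buckets:
0: —
1: 34
2: —
3: —
4: 565 -> 334 -> 609 -> 950
5: —
6: —
7: —
8: —
9: —
10: 494

3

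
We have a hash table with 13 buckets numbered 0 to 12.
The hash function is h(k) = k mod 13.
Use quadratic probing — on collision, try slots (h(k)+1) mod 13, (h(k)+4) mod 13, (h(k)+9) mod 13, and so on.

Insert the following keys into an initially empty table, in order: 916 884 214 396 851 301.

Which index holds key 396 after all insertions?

10

916: h=6 -> slot 6
884: h=0 -> slot 0
214: h=6, probe 6,7 -> slot 7
396: h=6, probe 6,7,10 -> slot 10
851: h=6, probe 6,7,10,2 -> slot 2
301: h=2, probe 2,3 -> slot 3
Table: [884, ∅, 851, 301, ∅, ∅, 916, 214, ∅, ∅, 396, ∅, ∅]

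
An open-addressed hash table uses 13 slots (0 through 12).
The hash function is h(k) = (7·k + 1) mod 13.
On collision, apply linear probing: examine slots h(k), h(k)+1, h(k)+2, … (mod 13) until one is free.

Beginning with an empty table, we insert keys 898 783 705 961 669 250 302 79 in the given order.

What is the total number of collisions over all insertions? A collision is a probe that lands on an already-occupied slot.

11

898: h=8 -> slot 8
783: h=9 -> slot 9
705: h=9, probe 9,10 -> slot 10
961: h=7 -> slot 7
669: h=4 -> slot 4
250: h=9, probe 9,10,11 -> slot 11
302: h=9, probe 9,10,11,12 -> slot 12
79: h=8, probe 8,9,10,11,12,0 -> slot 0
Table: [79, -, -, -, 669, -, -, 961, 898, 783, 705, 250, 302]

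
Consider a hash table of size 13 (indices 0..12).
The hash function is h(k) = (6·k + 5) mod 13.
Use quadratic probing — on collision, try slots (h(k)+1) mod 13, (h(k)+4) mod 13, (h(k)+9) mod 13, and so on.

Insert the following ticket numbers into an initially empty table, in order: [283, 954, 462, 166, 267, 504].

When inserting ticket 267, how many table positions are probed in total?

3

283: h=0 -> slot 0
954: h=9 -> slot 9
462: h=8 -> slot 8
166: h=0, probe 0,1 -> slot 1
267: h=8, probe 8,9,12 -> slot 12
504: h=0, probe 0,1,4 -> slot 4
Table: [283, 166, ., ., 504, ., ., ., 462, 954, ., ., 267]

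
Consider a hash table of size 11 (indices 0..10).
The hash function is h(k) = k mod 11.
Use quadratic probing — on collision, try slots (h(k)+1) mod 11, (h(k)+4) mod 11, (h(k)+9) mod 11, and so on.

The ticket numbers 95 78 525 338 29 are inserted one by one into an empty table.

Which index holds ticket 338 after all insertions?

9

95 hashes to 7; slot 7 is free -> place at 7.
78 hashes to 1; slot 1 is free -> place at 1.
525 hashes to 8; slot 8 is free -> place at 8.
338 hashes to 8; 8 taken -> place at 9.
29 hashes to 7; 7,8 taken -> place at 0.
Table: [29, 78, -, -, -, -, -, 95, 525, 338, -]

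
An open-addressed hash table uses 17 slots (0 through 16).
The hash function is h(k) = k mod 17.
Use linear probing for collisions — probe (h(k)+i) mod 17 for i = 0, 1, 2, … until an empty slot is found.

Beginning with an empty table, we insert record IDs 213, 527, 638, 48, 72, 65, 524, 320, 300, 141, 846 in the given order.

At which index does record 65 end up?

213 hashes to 9; slot 9 is free -> place at 9.
527 hashes to 0; slot 0 is free -> place at 0.
638 hashes to 9; 9 taken -> place at 10.
48 hashes to 14; slot 14 is free -> place at 14.
72 hashes to 4; slot 4 is free -> place at 4.
65 hashes to 14; 14 taken -> place at 15.
524 hashes to 14; 14,15 taken -> place at 16.
320 hashes to 14; 14,15,16,0 taken -> place at 1.
300 hashes to 11; slot 11 is free -> place at 11.
141 hashes to 5; slot 5 is free -> place at 5.
846 hashes to 13; slot 13 is free -> place at 13.
Table: [527, 320, _, _, 72, 141, _, _, _, 213, 638, 300, _, 846, 48, 65, 524]

15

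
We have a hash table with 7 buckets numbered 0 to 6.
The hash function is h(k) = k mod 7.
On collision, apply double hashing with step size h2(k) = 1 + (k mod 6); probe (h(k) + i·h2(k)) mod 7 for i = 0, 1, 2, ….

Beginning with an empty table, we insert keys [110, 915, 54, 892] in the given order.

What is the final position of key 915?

2

110: h=5 → slot 5
915: h=5, h2=4, probe 5,2 → slot 2
54: h=5, h2=1, probe 5,6 → slot 6
892: h=3 → slot 3
Table: [., ., 915, 892, ., 110, 54]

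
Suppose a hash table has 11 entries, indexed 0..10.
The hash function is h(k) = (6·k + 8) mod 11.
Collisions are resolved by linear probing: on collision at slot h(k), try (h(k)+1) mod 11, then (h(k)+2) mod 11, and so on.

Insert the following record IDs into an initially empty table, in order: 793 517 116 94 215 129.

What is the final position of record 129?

4

Insert 793: h=3, slot 3 empty -> index 3.
Insert 517: h=8, slot 8 empty -> index 8.
Insert 116: h=0, slot 0 empty -> index 0.
Insert 94: h=0, slot 0 occupied -> index 1.
Insert 215: h=0, slots 0,1 occupied -> index 2.
Insert 129: h=1, slots 1,2,3 occupied -> index 4.
Table: [116, 94, 215, 793, 129, -, -, -, 517, -, -]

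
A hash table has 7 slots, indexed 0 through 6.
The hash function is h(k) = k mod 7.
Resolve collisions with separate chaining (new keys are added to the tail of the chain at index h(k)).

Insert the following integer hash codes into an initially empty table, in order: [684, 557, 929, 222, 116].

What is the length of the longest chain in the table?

3

684 → bucket 5
557 → bucket 4
929 → bucket 5 (collision)
222 → bucket 5 (collision)
116 → bucket 4 (collision)
Final buckets:
0: -
1: -
2: -
3: -
4: 557 -> 116
5: 684 -> 929 -> 222
6: -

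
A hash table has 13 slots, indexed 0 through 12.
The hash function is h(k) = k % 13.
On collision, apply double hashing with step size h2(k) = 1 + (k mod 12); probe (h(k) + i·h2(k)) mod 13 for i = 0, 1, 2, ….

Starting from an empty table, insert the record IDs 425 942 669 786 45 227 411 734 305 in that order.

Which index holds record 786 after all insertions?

Insert 425: h=9, slot 9 empty → index 9.
Insert 942: h=6, slot 6 empty → index 6.
Insert 669: h=6, h2=10, slot 6 occupied → index 3.
Insert 786: h=6, h2=7, slot 6 occupied → index 0.
Insert 45: h=6, h2=10, slots 6,3,0 occupied → index 10.
Insert 227: h=6, h2=12, slot 6 occupied → index 5.
Insert 411: h=8, slot 8 empty → index 8.
Insert 734: h=6, h2=3, slots 6,9 occupied → index 12.
Insert 305: h=6, h2=6, slots 6,12,5 occupied → index 11.
Table: [786, —, —, 669, —, 227, 942, —, 411, 425, 45, 305, 734]

0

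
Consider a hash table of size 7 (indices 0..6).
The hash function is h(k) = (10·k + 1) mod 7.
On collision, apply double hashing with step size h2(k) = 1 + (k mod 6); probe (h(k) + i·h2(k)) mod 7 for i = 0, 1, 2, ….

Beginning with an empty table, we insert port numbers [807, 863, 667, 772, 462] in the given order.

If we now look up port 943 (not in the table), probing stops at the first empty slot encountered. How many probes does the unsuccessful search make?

2

Insert 807: h=0, slot 0 empty => index 0.
Insert 863: h=0, h2=6, slot 0 occupied => index 6.
Insert 667: h=0, h2=2, slot 0 occupied => index 2.
Insert 772: h=0, h2=5, slot 0 occupied => index 5.
Insert 462: h=1, slot 1 empty => index 1.
Table: [807, 462, 667, ∅, ∅, 772, 863]
Lookup 943: h=2, h2=2, probe 2,4 → slot 4 empty, not found.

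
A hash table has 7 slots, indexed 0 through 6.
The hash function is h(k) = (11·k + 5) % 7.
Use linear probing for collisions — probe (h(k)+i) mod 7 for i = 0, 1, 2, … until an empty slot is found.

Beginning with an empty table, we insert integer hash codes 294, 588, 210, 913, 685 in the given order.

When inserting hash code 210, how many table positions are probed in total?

3

294: h=5 → slot 5
588: h=5, probe 5,6 → slot 6
210: h=5, probe 5,6,0 → slot 0
913: h=3 → slot 3
685: h=1 → slot 1
Table: [210, 685, ., 913, ., 294, 588]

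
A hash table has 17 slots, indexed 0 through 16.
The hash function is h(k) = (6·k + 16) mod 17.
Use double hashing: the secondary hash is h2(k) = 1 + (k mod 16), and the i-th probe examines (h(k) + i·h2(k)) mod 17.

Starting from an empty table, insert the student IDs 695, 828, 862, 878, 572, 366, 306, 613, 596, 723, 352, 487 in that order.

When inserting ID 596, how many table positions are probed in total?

695: h=4 → slot 4
828: h=3 → slot 3
862: h=3, h2=15, probe 3,1 → slot 1
878: h=14 → slot 14
572: h=14, h2=13, probe 14,10 → slot 10
366: h=2 → slot 2
306: h=16 → slot 16
613: h=5 → slot 5
596: h=5, h2=5, probe 5,10,15 → slot 15
723: h=2, h2=4, probe 2,6 → slot 6
352: h=3, h2=1, probe 3,4,5,6,7 → slot 7
487: h=14, h2=8, probe 14,5,13 → slot 13
Table: [_, 862, 366, 828, 695, 613, 723, 352, _, _, 572, _, _, 487, 878, 596, 306]

3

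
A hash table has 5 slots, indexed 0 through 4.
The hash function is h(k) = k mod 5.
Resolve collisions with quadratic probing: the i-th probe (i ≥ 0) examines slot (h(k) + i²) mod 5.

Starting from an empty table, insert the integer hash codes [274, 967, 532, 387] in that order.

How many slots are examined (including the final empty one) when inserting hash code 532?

274 hashes to 4; slot 4 is free → place at 4.
967 hashes to 2; slot 2 is free → place at 2.
532 hashes to 2; 2 taken → place at 3.
387 hashes to 2; 2,3 taken → place at 1.
Table: [_, 387, 967, 532, 274]

2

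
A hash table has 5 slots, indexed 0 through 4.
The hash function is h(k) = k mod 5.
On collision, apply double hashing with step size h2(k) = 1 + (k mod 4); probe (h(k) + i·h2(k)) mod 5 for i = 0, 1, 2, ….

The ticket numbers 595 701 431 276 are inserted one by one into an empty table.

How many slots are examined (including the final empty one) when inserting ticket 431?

Insert 595: h=0, slot 0 empty -> index 0.
Insert 701: h=1, slot 1 empty -> index 1.
Insert 431: h=1, h2=4, slots 1,0 occupied -> index 4.
Insert 276: h=1, h2=1, slot 1 occupied -> index 2.
Table: [595, 701, 276, —, 431]

3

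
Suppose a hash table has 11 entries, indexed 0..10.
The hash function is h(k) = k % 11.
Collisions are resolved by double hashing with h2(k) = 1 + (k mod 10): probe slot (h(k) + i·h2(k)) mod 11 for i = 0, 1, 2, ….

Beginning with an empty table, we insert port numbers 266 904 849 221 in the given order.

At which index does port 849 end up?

1

Insert 266: h=2, slot 2 empty → index 2.
Insert 904: h=2, h2=5, slot 2 occupied → index 7.
Insert 849: h=2, h2=10, slot 2 occupied → index 1.
Insert 221: h=1, h2=2, slot 1 occupied → index 3.
Table: [—, 849, 266, 221, —, —, —, 904, —, —, —]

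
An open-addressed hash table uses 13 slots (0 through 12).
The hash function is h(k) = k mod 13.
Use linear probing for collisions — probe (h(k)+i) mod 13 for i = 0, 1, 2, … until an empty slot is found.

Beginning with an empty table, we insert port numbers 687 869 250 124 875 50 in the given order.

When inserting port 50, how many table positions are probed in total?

3

687: h=11 -> slot 11
869: h=11, probe 11,12 -> slot 12
250: h=3 -> slot 3
124: h=7 -> slot 7
875: h=4 -> slot 4
50: h=11, probe 11,12,0 -> slot 0
Table: [50, —, —, 250, 875, —, —, 124, —, —, —, 687, 869]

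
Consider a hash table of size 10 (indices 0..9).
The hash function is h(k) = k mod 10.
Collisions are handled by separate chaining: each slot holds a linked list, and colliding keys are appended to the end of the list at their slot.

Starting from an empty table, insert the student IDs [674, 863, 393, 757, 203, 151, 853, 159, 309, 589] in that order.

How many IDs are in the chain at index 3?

4

674 → bucket 4
863 → bucket 3
393 → bucket 3 (collision)
757 → bucket 7
203 → bucket 3 (collision)
151 → bucket 1
853 → bucket 3 (collision)
159 → bucket 9
309 → bucket 9 (collision)
589 → bucket 9 (collision)
Final buckets:
0: —
1: 151
2: —
3: 863 -> 393 -> 203 -> 853
4: 674
5: —
6: —
7: 757
8: —
9: 159 -> 309 -> 589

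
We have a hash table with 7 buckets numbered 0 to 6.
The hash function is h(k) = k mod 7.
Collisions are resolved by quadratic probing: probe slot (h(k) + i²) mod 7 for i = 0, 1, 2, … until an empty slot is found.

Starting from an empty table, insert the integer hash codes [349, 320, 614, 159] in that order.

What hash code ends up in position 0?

159

349: h=6 → slot 6
320: h=5 → slot 5
614: h=5, probe 5,6,2 → slot 2
159: h=5, probe 5,6,2,0 → slot 0
Table: [159, _, 614, _, _, 320, 349]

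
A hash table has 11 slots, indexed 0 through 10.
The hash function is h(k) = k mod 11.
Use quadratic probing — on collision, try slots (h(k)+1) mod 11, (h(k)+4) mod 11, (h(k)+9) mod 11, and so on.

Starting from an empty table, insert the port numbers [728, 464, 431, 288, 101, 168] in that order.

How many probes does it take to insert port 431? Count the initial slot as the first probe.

Insert 728: h=2, slot 2 empty => index 2.
Insert 464: h=2, slot 2 occupied => index 3.
Insert 431: h=2, slots 2,3 occupied => index 6.
Insert 288: h=2, slots 2,3,6 occupied => index 0.
Insert 101: h=2, slots 2,3,6,0 occupied => index 7.
Insert 168: h=3, slot 3 occupied => index 4.
Table: [288, ., 728, 464, 168, ., 431, 101, ., ., .]

3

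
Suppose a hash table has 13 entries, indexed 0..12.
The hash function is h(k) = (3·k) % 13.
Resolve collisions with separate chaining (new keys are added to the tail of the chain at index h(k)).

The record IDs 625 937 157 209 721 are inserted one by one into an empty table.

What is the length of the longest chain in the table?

4

625 -> bucket 3
937 -> bucket 3 (collision)
157 -> bucket 3 (collision)
209 -> bucket 3 (collision)
721 -> bucket 5
Final buckets:
0: _
1: _
2: _
3: 625 -> 937 -> 157 -> 209
4: _
5: 721
6: _
7: _
8: _
9: _
10: _
11: _
12: _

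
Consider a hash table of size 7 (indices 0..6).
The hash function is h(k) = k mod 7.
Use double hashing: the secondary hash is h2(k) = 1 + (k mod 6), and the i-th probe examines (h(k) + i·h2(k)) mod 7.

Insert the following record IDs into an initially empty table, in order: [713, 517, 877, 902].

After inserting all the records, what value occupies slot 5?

902

713: h=6 -> slot 6
517: h=6, h2=2, probe 6,1 -> slot 1
877: h=2 -> slot 2
902: h=6, h2=3, probe 6,2,5 -> slot 5
Table: [—, 517, 877, —, —, 902, 713]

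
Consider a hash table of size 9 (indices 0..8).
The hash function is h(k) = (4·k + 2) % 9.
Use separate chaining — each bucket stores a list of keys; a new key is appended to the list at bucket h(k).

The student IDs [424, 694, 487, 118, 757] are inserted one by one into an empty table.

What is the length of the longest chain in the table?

5

424 → bucket 6
694 → bucket 6 (collision)
487 → bucket 6 (collision)
118 → bucket 6 (collision)
757 → bucket 6 (collision)
Final buckets:
0: —
1: —
2: —
3: —
4: —
5: —
6: 424 -> 694 -> 487 -> 118 -> 757
7: —
8: —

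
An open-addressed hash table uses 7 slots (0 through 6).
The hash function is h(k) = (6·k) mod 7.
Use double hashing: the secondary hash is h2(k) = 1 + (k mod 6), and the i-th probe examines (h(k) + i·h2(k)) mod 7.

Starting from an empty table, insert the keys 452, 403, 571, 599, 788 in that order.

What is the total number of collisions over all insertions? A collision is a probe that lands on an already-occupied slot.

452: h=3 => slot 3
403: h=3, h2=2, probe 3,5 => slot 5
571: h=3, h2=2, probe 3,5,0 => slot 0
599: h=3, h2=6, probe 3,2 => slot 2
788: h=3, h2=3, probe 3,6 => slot 6
Table: [571, ., 599, 452, ., 403, 788]

5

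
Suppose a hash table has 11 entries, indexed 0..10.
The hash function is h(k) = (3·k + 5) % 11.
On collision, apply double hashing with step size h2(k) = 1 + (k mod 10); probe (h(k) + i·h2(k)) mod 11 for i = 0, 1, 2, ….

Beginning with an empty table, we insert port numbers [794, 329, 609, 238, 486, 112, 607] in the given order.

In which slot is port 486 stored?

7

794: h=0 -> slot 0
329: h=2 -> slot 2
609: h=6 -> slot 6
238: h=4 -> slot 4
486: h=0, h2=7, probe 0,7 -> slot 7
112: h=0, h2=3, probe 0,3 -> slot 3
607: h=0, h2=8, probe 0,8 -> slot 8
Table: [794, —, 329, 112, 238, —, 609, 486, 607, —, —]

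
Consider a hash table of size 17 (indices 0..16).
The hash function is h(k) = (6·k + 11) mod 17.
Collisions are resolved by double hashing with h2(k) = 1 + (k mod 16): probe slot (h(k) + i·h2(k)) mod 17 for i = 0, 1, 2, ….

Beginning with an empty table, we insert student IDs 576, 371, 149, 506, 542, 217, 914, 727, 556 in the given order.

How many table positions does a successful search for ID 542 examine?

2

576: h=16 → slot 16
371: h=10 → slot 10
149: h=4 → slot 4
506: h=4, h2=11, probe 4,15 → slot 15
542: h=16, h2=15, probe 16,14 → slot 14
217: h=4, h2=10, probe 4,14,7 → slot 7
914: h=4, h2=3, probe 4,7,10,13 → slot 13
727: h=4, h2=8, probe 4,12 → slot 12
556: h=15, h2=13, probe 15,11 → slot 11
Table: [∅, ∅, ∅, ∅, 149, ∅, ∅, 217, ∅, ∅, 371, 556, 727, 914, 542, 506, 576]
Lookup 542: h=16, h2=15, probe 16,14 → found at 14.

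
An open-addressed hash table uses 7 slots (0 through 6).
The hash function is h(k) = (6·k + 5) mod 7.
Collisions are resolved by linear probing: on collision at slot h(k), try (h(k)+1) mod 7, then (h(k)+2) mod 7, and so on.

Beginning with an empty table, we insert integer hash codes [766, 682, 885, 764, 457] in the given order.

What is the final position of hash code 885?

766 hashes to 2; slot 2 is free -> place at 2.
682 hashes to 2; 2 taken -> place at 3.
885 hashes to 2; 2,3 taken -> place at 4.
764 hashes to 4; 4 taken -> place at 5.
457 hashes to 3; 3,4,5 taken -> place at 6.
Table: [—, —, 766, 682, 885, 764, 457]

4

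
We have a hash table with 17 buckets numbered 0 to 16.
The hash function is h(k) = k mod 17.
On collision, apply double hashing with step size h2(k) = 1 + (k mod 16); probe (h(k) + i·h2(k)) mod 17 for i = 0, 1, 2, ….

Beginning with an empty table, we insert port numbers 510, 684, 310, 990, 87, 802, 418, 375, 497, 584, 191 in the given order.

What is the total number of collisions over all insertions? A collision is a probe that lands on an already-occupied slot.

11

510: h=0 -> slot 0
684: h=4 -> slot 4
310: h=4, h2=7, probe 4,11 -> slot 11
990: h=4, h2=15, probe 4,2 -> slot 2
87: h=2, h2=8, probe 2,10 -> slot 10
802: h=3 -> slot 3
418: h=10, h2=3, probe 10,13 -> slot 13
375: h=1 -> slot 1
497: h=4, h2=2, probe 4,6 -> slot 6
584: h=6, h2=9, probe 6,15 -> slot 15
191: h=4, h2=16, probe 4,3,2,1,0,16 -> slot 16
Table: [510, 375, 990, 802, 684, ∅, 497, ∅, ∅, ∅, 87, 310, ∅, 418, ∅, 584, 191]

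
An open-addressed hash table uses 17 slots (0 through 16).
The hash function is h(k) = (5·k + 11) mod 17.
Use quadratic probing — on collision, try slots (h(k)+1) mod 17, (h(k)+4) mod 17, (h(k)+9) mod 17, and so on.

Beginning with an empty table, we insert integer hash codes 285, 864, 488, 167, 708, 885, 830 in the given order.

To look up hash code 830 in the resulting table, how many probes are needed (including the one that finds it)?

285: h=8 -> slot 8
864: h=13 -> slot 13
488: h=3 -> slot 3
167: h=13, probe 13,14 -> slot 14
708: h=15 -> slot 15
885: h=16 -> slot 16
830: h=13, probe 13,14,0 -> slot 0
Table: [830, _, _, 488, _, _, _, _, 285, _, _, _, _, 864, 167, 708, 885]
Lookup 830: h=13, probe 13,14,0 → found at 0.

3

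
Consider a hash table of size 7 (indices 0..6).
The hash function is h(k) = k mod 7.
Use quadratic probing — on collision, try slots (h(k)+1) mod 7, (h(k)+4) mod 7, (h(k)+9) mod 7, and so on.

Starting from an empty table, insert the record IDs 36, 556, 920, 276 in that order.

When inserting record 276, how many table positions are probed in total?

36: h=1 -> slot 1
556: h=3 -> slot 3
920: h=3, probe 3,4 -> slot 4
276: h=3, probe 3,4,0 -> slot 0
Table: [276, 36, -, 556, 920, -, -]

3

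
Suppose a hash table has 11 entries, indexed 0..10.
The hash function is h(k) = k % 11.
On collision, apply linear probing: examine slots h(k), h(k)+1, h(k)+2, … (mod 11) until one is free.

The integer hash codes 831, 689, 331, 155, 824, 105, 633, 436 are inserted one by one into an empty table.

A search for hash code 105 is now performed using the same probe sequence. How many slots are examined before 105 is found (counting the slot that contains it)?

3

Insert 831: h=6, slot 6 empty -> index 6.
Insert 689: h=7, slot 7 empty -> index 7.
Insert 331: h=1, slot 1 empty -> index 1.
Insert 155: h=1, slot 1 occupied -> index 2.
Insert 824: h=10, slot 10 empty -> index 10.
Insert 105: h=6, slots 6,7 occupied -> index 8.
Insert 633: h=6, slots 6,7,8 occupied -> index 9.
Insert 436: h=7, slots 7,8,9,10 occupied -> index 0.
Table: [436, 331, 155, -, -, -, 831, 689, 105, 633, 824]
Lookup 105: h=6, probe 6,7,8 → found at 8.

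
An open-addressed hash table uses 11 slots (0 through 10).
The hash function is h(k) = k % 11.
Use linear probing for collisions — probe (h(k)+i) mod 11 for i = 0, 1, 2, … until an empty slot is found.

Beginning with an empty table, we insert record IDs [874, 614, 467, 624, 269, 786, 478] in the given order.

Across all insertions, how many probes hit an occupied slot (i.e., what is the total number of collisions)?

Insert 874: h=5, slot 5 empty => index 5.
Insert 614: h=9, slot 9 empty => index 9.
Insert 467: h=5, slot 5 occupied => index 6.
Insert 624: h=8, slot 8 empty => index 8.
Insert 269: h=5, slots 5,6 occupied => index 7.
Insert 786: h=5, slots 5,6,7,8,9 occupied => index 10.
Insert 478: h=5, slots 5,6,7,8,9,10 occupied => index 0.
Table: [478, ∅, ∅, ∅, ∅, 874, 467, 269, 624, 614, 786]

14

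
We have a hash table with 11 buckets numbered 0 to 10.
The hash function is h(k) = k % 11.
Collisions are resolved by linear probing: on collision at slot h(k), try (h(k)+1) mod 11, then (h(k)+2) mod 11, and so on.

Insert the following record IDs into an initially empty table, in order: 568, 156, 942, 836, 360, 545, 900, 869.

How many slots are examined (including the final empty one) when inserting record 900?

2

Insert 568: h=7, slot 7 empty -> index 7.
Insert 156: h=2, slot 2 empty -> index 2.
Insert 942: h=7, slot 7 occupied -> index 8.
Insert 836: h=0, slot 0 empty -> index 0.
Insert 360: h=8, slot 8 occupied -> index 9.
Insert 545: h=6, slot 6 empty -> index 6.
Insert 900: h=9, slot 9 occupied -> index 10.
Insert 869: h=0, slot 0 occupied -> index 1.
Table: [836, 869, 156, _, _, _, 545, 568, 942, 360, 900]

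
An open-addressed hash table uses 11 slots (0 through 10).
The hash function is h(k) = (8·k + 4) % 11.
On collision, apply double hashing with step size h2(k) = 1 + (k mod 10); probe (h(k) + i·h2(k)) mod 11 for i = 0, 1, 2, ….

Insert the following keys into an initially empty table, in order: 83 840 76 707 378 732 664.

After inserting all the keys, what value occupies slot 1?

83: h=8 => slot 8
840: h=3 => slot 3
76: h=7 => slot 7
707: h=6 => slot 6
378: h=3, h2=9, probe 3,1 => slot 1
732: h=8, h2=3, probe 8,0 => slot 0
664: h=3, h2=5, probe 3,8,2 => slot 2
Table: [732, 378, 664, 840, -, -, 707, 76, 83, -, -]

378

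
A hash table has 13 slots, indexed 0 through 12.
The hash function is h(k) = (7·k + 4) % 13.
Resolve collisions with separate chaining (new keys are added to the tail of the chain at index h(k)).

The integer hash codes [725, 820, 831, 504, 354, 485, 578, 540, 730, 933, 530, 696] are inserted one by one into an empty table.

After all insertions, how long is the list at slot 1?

2

Insert 725: h=9, bucket 9 empty → new chain.
Insert 820: h=11, bucket 11 empty → new chain.
Insert 831: h=10, bucket 10 empty → new chain.
Insert 504: h=9, bucket 9 nonempty → append to chain.
Insert 354: h=12, bucket 12 empty → new chain.
Insert 485: h=6, bucket 6 empty → new chain.
Insert 578: h=7, bucket 7 empty → new chain.
Insert 540: h=1, bucket 1 empty → new chain.
Insert 730: h=5, bucket 5 empty → new chain.
Insert 933: h=9, bucket 9 nonempty → append to chain.
Insert 530: h=9, bucket 9 nonempty → append to chain.
Insert 696: h=1, bucket 1 nonempty → append to chain.
Final buckets:
0: ∅
1: 540 -> 696
2: ∅
3: ∅
4: ∅
5: 730
6: 485
7: 578
8: ∅
9: 725 -> 504 -> 933 -> 530
10: 831
11: 820
12: 354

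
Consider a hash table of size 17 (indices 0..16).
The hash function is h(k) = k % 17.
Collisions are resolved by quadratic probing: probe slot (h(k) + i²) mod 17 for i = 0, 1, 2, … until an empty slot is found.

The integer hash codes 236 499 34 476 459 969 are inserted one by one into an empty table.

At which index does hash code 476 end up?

1

236: h=15 => slot 15
499: h=6 => slot 6
34: h=0 => slot 0
476: h=0, probe 0,1 => slot 1
459: h=0, probe 0,1,4 => slot 4
969: h=0, probe 0,1,4,9 => slot 9
Table: [34, 476, —, —, 459, —, 499, —, —, 969, —, —, —, —, —, 236, —]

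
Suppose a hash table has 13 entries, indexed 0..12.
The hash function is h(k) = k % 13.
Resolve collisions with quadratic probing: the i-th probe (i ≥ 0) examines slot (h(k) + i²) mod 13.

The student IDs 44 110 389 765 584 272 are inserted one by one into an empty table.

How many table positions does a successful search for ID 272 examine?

3

Insert 44: h=5, slot 5 empty => index 5.
Insert 110: h=6, slot 6 empty => index 6.
Insert 389: h=12, slot 12 empty => index 12.
Insert 765: h=11, slot 11 empty => index 11.
Insert 584: h=12, slot 12 occupied => index 0.
Insert 272: h=12, slots 12,0 occupied => index 3.
Table: [584, -, -, 272, -, 44, 110, -, -, -, -, 765, 389]
Lookup 272: h=12, probe 12,0,3 → found at 3.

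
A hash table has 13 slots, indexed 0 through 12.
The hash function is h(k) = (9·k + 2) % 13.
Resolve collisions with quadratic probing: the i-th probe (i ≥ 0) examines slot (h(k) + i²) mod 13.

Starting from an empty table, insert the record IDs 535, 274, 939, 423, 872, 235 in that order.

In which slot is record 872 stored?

Insert 535: h=7, slot 7 empty -> index 7.
Insert 274: h=11, slot 11 empty -> index 11.
Insert 939: h=3, slot 3 empty -> index 3.
Insert 423: h=0, slot 0 empty -> index 0.
Insert 872: h=11, slot 11 occupied -> index 12.
Insert 235: h=11, slots 11,12 occupied -> index 2.
Table: [423, ., 235, 939, ., ., ., 535, ., ., ., 274, 872]

12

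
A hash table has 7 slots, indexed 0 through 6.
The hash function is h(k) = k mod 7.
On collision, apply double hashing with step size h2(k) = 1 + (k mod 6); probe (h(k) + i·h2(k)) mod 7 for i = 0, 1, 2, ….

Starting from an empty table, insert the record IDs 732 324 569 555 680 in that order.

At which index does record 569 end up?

1

732 hashes to 4; slot 4 is free → place at 4.
324 hashes to 2; slot 2 is free → place at 2.
569 hashes to 2, h2=6; 2 taken → place at 1.
555 hashes to 2, h2=4; 2 taken → place at 6.
680 hashes to 1, h2=3; 1,4 taken → place at 0.
Table: [680, 569, 324, —, 732, —, 555]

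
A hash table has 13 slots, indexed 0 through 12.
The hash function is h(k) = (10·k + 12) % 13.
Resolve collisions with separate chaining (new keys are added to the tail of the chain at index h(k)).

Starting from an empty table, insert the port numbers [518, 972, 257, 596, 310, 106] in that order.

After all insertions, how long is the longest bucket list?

3

Insert 518: h=5, bucket 5 empty → new chain.
Insert 972: h=8, bucket 8 empty → new chain.
Insert 257: h=8, bucket 8 nonempty → append to chain.
Insert 596: h=5, bucket 5 nonempty → append to chain.
Insert 310: h=5, bucket 5 nonempty → append to chain.
Insert 106: h=6, bucket 6 empty → new chain.
Final buckets:
0: .
1: .
2: .
3: .
4: .
5: 518 -> 596 -> 310
6: 106
7: .
8: 972 -> 257
9: .
10: .
11: .
12: .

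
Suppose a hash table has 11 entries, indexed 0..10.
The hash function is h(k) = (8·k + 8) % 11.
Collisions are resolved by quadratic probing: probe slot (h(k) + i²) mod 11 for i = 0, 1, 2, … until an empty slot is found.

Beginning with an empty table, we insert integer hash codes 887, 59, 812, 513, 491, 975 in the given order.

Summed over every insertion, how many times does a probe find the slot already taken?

Insert 887: h=9, slot 9 empty → index 9.
Insert 59: h=7, slot 7 empty → index 7.
Insert 812: h=3, slot 3 empty → index 3.
Insert 513: h=9, slot 9 occupied → index 10.
Insert 491: h=9, slots 9,10 occupied → index 2.
Insert 975: h=9, slots 9,10,2,7,3 occupied → index 1.
Table: [_, 975, 491, 812, _, _, _, 59, _, 887, 513]

8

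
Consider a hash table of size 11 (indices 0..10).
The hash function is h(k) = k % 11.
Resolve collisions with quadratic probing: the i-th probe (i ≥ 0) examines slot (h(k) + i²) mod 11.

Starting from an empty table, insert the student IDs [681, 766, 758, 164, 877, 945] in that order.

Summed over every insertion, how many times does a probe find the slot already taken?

681 hashes to 10; slot 10 is free => place at 10.
766 hashes to 7; slot 7 is free => place at 7.
758 hashes to 10; 10 taken => place at 0.
164 hashes to 10; 10,0 taken => place at 3.
877 hashes to 8; slot 8 is free => place at 8.
945 hashes to 10; 10,0,3,8 taken => place at 4.
Table: [758, —, —, 164, 945, —, —, 766, 877, —, 681]

7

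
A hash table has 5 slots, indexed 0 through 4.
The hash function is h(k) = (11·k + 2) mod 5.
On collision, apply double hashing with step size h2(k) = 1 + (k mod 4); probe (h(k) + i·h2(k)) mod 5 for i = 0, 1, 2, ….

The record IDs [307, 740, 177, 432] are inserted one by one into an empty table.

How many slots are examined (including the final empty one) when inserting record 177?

2

Insert 307: h=4, slot 4 empty => index 4.
Insert 740: h=2, slot 2 empty => index 2.
Insert 177: h=4, h2=2, slot 4 occupied => index 1.
Insert 432: h=4, h2=1, slot 4 occupied => index 0.
Table: [432, 177, 740, _, 307]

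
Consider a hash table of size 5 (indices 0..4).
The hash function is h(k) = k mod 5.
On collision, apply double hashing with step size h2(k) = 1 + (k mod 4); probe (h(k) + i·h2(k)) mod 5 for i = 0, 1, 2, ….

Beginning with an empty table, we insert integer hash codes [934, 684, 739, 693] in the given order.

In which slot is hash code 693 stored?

934: h=4 → slot 4
684: h=4, h2=1, probe 4,0 → slot 0
739: h=4, h2=4, probe 4,3 → slot 3
693: h=3, h2=2, probe 3,0,2 → slot 2
Table: [684, —, 693, 739, 934]

2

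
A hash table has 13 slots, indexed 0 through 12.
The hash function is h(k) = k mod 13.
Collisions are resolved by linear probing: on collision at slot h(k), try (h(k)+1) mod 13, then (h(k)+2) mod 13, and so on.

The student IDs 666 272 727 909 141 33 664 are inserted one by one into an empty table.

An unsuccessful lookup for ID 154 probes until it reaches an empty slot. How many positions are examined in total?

666 hashes to 3; slot 3 is free -> place at 3.
272 hashes to 12; slot 12 is free -> place at 12.
727 hashes to 12; 12 taken -> place at 0.
909 hashes to 12; 12,0 taken -> place at 1.
141 hashes to 11; slot 11 is free -> place at 11.
33 hashes to 7; slot 7 is free -> place at 7.
664 hashes to 1; 1 taken -> place at 2.
Table: [727, 909, 664, 666, _, _, _, 33, _, _, _, 141, 272]
Lookup 154: h=11, probe 11,12,0,1,2,3,4 → slot 4 empty, not found.

7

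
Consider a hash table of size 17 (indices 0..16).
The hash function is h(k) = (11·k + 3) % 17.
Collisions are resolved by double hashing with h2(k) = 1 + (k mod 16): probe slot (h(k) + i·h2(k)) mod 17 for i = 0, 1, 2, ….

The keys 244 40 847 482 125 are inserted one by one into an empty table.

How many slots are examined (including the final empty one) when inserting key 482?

3

244: h=1 => slot 1
40: h=1, h2=9, probe 1,10 => slot 10
847: h=4 => slot 4
482: h=1, h2=3, probe 1,4,7 => slot 7
125: h=1, h2=14, probe 1,15 => slot 15
Table: [_, 244, _, _, 847, _, _, 482, _, _, 40, _, _, _, _, 125, _]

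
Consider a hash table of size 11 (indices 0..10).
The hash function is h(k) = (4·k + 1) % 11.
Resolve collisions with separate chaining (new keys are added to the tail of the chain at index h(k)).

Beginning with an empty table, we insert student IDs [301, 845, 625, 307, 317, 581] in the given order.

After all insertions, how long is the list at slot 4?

4

301 -> bucket 6
845 -> bucket 4
625 -> bucket 4 (collision)
307 -> bucket 8
317 -> bucket 4 (collision)
581 -> bucket 4 (collision)
Final buckets:
0: —
1: —
2: —
3: —
4: 845 -> 625 -> 317 -> 581
5: —
6: 301
7: —
8: 307
9: —
10: —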